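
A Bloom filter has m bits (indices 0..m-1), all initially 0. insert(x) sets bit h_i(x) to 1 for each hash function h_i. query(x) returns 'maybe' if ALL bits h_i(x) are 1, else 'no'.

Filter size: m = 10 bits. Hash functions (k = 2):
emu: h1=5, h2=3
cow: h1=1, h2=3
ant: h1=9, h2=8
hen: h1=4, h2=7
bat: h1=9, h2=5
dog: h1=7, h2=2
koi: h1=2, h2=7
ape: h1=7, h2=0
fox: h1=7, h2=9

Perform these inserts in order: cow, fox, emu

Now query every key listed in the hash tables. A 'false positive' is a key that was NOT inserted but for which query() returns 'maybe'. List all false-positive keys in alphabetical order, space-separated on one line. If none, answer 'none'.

Start: bits=0000000000
After insert 'cow': sets bits 1 3 -> bits=0101000000
After insert 'fox': sets bits 7 9 -> bits=0101000101
After insert 'emu': sets bits 3 5 -> bits=0101010101
Not inserted: ant ape bat dog hen koi — query each against bits=0101010101:
query ant: checks bit8=0, bit9=1 (has a 0) -> no => not a false positive
query ape: checks bit0=0, bit7=1 (has a 0) -> no => not a false positive
query bat: checks bit5=1, bit9=1 (all 1) -> maybe => FALSE POSITIVE
query dog: checks bit2=0, bit7=1 (has a 0) -> no => not a false positive
query hen: checks bit4=0, bit7=1 (has a 0) -> no => not a false positive
query koi: checks bit2=0, bit7=1 (has a 0) -> no => not a false positive
False positives (alphabetical): bat

Answer: bat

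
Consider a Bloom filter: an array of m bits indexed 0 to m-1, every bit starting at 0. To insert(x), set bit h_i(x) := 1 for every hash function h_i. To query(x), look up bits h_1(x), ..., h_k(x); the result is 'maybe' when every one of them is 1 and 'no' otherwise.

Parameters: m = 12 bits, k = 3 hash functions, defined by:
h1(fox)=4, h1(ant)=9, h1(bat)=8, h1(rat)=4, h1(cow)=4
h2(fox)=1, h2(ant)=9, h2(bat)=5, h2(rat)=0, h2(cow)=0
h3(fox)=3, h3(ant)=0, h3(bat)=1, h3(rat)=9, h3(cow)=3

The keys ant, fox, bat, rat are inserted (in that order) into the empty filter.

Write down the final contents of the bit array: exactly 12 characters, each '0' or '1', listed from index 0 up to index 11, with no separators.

Answer: 110111001100

Derivation:
Start: bits=000000000000
After insert 'ant': sets bits 0 9 -> bits=100000000100
After insert 'fox': sets bits 1 3 4 -> bits=110110000100
After insert 'bat': sets bits 1 5 8 -> bits=110111001100
After insert 'rat': sets bits 0 4 9 -> bits=110111001100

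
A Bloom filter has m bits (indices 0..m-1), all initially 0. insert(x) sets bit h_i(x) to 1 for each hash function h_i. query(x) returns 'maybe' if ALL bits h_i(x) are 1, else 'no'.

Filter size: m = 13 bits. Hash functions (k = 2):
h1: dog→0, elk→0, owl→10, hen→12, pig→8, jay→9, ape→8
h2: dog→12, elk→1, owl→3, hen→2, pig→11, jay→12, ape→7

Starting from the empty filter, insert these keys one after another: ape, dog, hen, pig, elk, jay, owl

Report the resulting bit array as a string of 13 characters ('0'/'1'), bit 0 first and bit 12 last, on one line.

Start: bits=0000000000000
After insert 'ape': sets bits 7 8 -> bits=0000000110000
After insert 'dog': sets bits 0 12 -> bits=1000000110001
After insert 'hen': sets bits 2 12 -> bits=1010000110001
After insert 'pig': sets bits 8 11 -> bits=1010000110011
After insert 'elk': sets bits 0 1 -> bits=1110000110011
After insert 'jay': sets bits 9 12 -> bits=1110000111011
After insert 'owl': sets bits 3 10 -> bits=1111000111111

Answer: 1111000111111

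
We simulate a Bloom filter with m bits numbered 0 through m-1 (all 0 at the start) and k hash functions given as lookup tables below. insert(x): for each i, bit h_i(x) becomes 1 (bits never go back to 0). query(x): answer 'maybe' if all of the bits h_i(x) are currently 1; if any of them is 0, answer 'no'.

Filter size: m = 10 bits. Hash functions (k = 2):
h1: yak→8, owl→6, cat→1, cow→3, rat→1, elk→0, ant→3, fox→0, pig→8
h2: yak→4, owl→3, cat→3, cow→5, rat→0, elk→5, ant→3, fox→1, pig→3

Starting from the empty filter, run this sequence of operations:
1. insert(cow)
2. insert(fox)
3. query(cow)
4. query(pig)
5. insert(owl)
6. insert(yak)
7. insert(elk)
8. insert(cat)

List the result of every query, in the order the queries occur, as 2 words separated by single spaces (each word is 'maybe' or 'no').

Start: bits=0000000000
Op 1: insert cow -> sets bits 3 5 -> bits=0001010000
Op 2: insert fox -> sets bits 0 1 -> bits=1101010000
Op 3: query cow -> checks bit3=1, bit5=1 (all 1) -> maybe
Op 4: query pig -> checks bit3=1, bit8=0 (has a 0) -> no
Op 5: insert owl -> sets bits 3 6 -> bits=1101011000
Op 6: insert yak -> sets bits 4 8 -> bits=1101111010
Op 7: insert elk -> sets bits 0 5 -> bits=1101111010
Op 8: insert cat -> sets bits 1 3 -> bits=1101111010
Query results in order: maybe no

Answer: maybe no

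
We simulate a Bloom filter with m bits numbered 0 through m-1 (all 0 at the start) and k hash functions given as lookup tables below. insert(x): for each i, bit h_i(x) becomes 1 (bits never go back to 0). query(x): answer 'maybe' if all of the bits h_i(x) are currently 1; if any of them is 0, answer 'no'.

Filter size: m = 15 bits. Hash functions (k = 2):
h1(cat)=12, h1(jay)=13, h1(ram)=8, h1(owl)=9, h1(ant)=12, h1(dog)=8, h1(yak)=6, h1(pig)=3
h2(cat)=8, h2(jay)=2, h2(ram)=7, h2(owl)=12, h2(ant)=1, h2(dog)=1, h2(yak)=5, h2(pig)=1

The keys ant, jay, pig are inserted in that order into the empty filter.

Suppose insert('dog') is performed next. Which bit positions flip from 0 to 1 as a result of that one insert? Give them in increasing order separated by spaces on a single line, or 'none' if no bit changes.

Answer: 8

Derivation:
Start: bits=000000000000000
After insert 'ant': sets bits 1 12 -> bits=010000000000100
After insert 'jay': sets bits 2 13 -> bits=011000000000110
After insert 'pig': sets bits 1 3 -> bits=011100000000110
insert 'dog' would touch bits 1 8; currently bit1=1, bit8=0
Bits that are 0 among those (would change 0->1): 8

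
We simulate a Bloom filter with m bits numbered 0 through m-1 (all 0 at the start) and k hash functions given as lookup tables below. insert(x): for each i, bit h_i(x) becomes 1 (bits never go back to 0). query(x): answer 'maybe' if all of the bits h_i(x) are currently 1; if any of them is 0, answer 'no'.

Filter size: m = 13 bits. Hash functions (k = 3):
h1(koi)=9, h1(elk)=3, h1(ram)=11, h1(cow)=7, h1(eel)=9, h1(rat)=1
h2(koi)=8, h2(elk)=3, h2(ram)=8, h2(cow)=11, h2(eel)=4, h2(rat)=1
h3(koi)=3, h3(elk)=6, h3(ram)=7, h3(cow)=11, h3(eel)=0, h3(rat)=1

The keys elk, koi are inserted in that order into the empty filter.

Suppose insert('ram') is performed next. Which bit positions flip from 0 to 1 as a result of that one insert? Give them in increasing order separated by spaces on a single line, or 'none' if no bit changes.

Answer: 7 11

Derivation:
Start: bits=0000000000000
After insert 'elk': sets bits 3 6 -> bits=0001001000000
After insert 'koi': sets bits 3 8 9 -> bits=0001001011000
insert 'ram' would touch bits 7 8 11; currently bit7=0, bit8=1, bit11=0
Bits that are 0 among those (would change 0->1): 7 11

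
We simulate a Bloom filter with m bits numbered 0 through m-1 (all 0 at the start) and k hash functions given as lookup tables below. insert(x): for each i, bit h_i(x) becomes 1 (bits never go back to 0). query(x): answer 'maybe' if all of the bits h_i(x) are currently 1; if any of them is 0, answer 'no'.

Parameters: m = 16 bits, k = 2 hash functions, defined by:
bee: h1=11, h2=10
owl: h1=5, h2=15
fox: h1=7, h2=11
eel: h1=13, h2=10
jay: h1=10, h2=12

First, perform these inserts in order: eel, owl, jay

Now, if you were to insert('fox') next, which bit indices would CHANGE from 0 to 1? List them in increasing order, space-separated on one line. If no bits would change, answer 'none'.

Answer: 7 11

Derivation:
Start: bits=0000000000000000
After insert 'eel': sets bits 10 13 -> bits=0000000000100100
After insert 'owl': sets bits 5 15 -> bits=0000010000100101
After insert 'jay': sets bits 10 12 -> bits=0000010000101101
insert 'fox' would touch bits 7 11; currently bit7=0, bit11=0
Bits that are 0 among those (would change 0->1): 7 11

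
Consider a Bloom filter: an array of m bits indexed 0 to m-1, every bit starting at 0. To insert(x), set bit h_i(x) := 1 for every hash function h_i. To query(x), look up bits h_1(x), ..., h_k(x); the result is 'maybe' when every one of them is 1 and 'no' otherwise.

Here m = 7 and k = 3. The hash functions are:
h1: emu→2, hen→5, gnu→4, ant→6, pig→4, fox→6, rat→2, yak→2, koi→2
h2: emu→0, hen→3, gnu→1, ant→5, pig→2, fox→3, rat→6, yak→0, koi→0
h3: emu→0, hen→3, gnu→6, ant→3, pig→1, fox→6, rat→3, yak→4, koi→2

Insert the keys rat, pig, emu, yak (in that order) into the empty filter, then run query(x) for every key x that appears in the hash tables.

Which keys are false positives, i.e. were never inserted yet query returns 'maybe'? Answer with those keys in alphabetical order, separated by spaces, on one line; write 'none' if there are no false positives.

Answer: fox gnu koi

Derivation:
Start: bits=0000000
After insert 'rat': sets bits 2 3 6 -> bits=0011001
After insert 'pig': sets bits 1 2 4 -> bits=0111101
After insert 'emu': sets bits 0 2 -> bits=1111101
After insert 'yak': sets bits 0 2 4 -> bits=1111101
Not inserted: ant fox gnu hen koi — query each against bits=1111101:
query ant: checks bit3=1, bit5=0, bit6=1 (has a 0) -> no => not a false positive
query fox: checks bit3=1, bit6=1 (all 1) -> maybe => FALSE POSITIVE
query gnu: checks bit1=1, bit4=1, bit6=1 (all 1) -> maybe => FALSE POSITIVE
query hen: checks bit3=1, bit5=0 (has a 0) -> no => not a false positive
query koi: checks bit0=1, bit2=1 (all 1) -> maybe => FALSE POSITIVE
False positives (alphabetical): fox gnu koi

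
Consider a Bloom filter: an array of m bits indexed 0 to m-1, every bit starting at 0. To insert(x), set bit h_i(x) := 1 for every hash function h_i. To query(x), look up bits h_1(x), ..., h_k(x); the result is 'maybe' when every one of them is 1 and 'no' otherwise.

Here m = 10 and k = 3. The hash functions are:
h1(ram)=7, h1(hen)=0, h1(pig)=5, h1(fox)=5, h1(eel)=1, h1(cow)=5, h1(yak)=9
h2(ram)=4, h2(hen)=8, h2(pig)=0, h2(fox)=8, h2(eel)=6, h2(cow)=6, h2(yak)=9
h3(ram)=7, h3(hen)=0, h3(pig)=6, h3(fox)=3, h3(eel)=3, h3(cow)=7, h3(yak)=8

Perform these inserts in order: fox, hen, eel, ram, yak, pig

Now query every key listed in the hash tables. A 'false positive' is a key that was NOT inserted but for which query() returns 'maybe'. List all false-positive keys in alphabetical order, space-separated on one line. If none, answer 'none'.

Answer: cow

Derivation:
Start: bits=0000000000
After insert 'fox': sets bits 3 5 8 -> bits=0001010010
After insert 'hen': sets bits 0 8 -> bits=1001010010
After insert 'eel': sets bits 1 3 6 -> bits=1101011010
After insert 'ram': sets bits 4 7 -> bits=1101111110
After insert 'yak': sets bits 8 9 -> bits=1101111111
After insert 'pig': sets bits 0 5 6 -> bits=1101111111
Not inserted: cow — query each against bits=1101111111:
query cow: checks bit5=1, bit6=1, bit7=1 (all 1) -> maybe => FALSE POSITIVE
False positives (alphabetical): cow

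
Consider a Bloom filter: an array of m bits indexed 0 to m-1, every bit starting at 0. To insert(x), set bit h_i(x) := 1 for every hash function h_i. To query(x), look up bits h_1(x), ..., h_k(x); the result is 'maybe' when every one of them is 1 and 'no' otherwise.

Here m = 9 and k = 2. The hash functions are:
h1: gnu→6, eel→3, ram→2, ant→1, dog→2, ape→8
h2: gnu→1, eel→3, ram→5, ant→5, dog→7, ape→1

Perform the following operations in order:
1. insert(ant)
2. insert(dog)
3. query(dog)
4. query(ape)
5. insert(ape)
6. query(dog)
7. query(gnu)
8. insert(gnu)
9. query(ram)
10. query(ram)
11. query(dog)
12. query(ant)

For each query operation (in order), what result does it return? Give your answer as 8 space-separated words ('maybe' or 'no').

Answer: maybe no maybe no maybe maybe maybe maybe

Derivation:
Start: bits=000000000
Op 1: insert ant -> sets bits 1 5 -> bits=010001000
Op 2: insert dog -> sets bits 2 7 -> bits=011001010
Op 3: query dog -> checks bit2=1, bit7=1 (all 1) -> maybe
Op 4: query ape -> checks bit1=1, bit8=0 (has a 0) -> no
Op 5: insert ape -> sets bits 1 8 -> bits=011001011
Op 6: query dog -> checks bit2=1, bit7=1 (all 1) -> maybe
Op 7: query gnu -> checks bit1=1, bit6=0 (has a 0) -> no
Op 8: insert gnu -> sets bits 1 6 -> bits=011001111
Op 9: query ram -> checks bit2=1, bit5=1 (all 1) -> maybe
Op 10: query ram -> checks bit2=1, bit5=1 (all 1) -> maybe
Op 11: query dog -> checks bit2=1, bit7=1 (all 1) -> maybe
Op 12: query ant -> checks bit1=1, bit5=1 (all 1) -> maybe
Query results in order: maybe no maybe no maybe maybe maybe maybe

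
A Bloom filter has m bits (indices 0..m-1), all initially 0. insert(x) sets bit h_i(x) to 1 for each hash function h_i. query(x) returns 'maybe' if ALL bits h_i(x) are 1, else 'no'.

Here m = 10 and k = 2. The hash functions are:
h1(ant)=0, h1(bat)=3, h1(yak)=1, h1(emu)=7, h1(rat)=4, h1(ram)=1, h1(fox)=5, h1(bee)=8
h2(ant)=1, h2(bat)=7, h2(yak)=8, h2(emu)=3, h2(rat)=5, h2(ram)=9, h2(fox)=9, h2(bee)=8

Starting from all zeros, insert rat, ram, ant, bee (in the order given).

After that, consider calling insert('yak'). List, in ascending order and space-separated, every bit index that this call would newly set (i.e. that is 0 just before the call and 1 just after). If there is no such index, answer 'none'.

Answer: none

Derivation:
Start: bits=0000000000
After insert 'rat': sets bits 4 5 -> bits=0000110000
After insert 'ram': sets bits 1 9 -> bits=0100110001
After insert 'ant': sets bits 0 1 -> bits=1100110001
After insert 'bee': sets bits 8 -> bits=1100110011
insert 'yak' would touch bits 1 8; currently bit1=1, bit8=1
Bits that are 0 among those (would change 0->1): none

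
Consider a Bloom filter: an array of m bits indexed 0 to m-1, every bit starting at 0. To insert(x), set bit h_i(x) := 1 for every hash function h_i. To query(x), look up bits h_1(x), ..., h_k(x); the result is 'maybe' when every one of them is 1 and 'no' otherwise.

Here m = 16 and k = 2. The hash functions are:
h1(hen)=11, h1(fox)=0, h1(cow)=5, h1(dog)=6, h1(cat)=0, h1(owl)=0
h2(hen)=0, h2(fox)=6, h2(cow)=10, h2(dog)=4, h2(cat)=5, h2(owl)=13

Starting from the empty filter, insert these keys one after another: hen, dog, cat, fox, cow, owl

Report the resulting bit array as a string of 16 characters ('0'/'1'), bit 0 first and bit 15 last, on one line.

Answer: 1000111000110100

Derivation:
Start: bits=0000000000000000
After insert 'hen': sets bits 0 11 -> bits=1000000000010000
After insert 'dog': sets bits 4 6 -> bits=1000101000010000
After insert 'cat': sets bits 0 5 -> bits=1000111000010000
After insert 'fox': sets bits 0 6 -> bits=1000111000010000
After insert 'cow': sets bits 5 10 -> bits=1000111000110000
After insert 'owl': sets bits 0 13 -> bits=1000111000110100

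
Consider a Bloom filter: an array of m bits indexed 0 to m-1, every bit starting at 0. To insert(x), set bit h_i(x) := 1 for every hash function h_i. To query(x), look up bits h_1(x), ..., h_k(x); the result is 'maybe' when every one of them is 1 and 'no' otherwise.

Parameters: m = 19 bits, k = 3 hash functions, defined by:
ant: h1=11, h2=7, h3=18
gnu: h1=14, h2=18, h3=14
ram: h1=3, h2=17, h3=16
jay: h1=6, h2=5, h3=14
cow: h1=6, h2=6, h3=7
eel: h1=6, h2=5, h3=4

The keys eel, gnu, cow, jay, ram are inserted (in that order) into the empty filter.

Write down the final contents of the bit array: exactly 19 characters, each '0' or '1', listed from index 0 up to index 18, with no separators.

Answer: 0001111100000010111

Derivation:
Start: bits=0000000000000000000
After insert 'eel': sets bits 4 5 6 -> bits=0000111000000000000
After insert 'gnu': sets bits 14 18 -> bits=0000111000000010001
After insert 'cow': sets bits 6 7 -> bits=0000111100000010001
After insert 'jay': sets bits 5 6 14 -> bits=0000111100000010001
After insert 'ram': sets bits 3 16 17 -> bits=0001111100000010111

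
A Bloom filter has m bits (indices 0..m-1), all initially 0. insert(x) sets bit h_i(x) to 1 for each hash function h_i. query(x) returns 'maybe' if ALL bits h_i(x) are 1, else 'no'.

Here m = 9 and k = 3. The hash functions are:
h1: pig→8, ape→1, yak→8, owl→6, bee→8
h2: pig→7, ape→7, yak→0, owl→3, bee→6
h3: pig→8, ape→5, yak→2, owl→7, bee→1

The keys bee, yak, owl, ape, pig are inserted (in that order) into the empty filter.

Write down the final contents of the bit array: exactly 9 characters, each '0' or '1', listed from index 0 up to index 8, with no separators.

Answer: 111101111

Derivation:
Start: bits=000000000
After insert 'bee': sets bits 1 6 8 -> bits=010000101
After insert 'yak': sets bits 0 2 8 -> bits=111000101
After insert 'owl': sets bits 3 6 7 -> bits=111100111
After insert 'ape': sets bits 1 5 7 -> bits=111101111
After insert 'pig': sets bits 7 8 -> bits=111101111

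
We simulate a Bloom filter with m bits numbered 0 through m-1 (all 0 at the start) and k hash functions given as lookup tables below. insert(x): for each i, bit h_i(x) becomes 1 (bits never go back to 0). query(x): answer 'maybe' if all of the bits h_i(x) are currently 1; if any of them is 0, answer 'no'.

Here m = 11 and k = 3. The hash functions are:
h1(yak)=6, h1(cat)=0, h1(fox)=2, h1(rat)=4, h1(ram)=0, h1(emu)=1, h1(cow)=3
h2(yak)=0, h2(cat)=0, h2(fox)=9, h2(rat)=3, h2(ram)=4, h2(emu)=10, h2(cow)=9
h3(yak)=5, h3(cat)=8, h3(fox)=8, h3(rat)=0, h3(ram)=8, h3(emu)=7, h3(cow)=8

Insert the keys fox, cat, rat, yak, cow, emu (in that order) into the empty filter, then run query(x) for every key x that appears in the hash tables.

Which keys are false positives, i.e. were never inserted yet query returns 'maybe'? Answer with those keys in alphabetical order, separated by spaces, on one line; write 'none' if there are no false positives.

Answer: ram

Derivation:
Start: bits=00000000000
After insert 'fox': sets bits 2 8 9 -> bits=00100000110
After insert 'cat': sets bits 0 8 -> bits=10100000110
After insert 'rat': sets bits 0 3 4 -> bits=10111000110
After insert 'yak': sets bits 0 5 6 -> bits=10111110110
After insert 'cow': sets bits 3 8 9 -> bits=10111110110
After insert 'emu': sets bits 1 7 10 -> bits=11111111111
Not inserted: ram — query each against bits=11111111111:
query ram: checks bit0=1, bit4=1, bit8=1 (all 1) -> maybe => FALSE POSITIVE
False positives (alphabetical): ram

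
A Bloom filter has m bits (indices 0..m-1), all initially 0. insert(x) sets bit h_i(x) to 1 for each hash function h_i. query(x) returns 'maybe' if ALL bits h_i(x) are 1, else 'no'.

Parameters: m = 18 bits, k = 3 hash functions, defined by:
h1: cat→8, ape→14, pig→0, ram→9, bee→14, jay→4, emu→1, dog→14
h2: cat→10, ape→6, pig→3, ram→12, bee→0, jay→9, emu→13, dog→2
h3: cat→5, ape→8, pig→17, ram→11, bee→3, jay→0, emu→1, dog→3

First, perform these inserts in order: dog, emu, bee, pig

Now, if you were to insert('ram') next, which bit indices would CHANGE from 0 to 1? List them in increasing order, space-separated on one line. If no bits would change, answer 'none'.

Start: bits=000000000000000000
After insert 'dog': sets bits 2 3 14 -> bits=001100000000001000
After insert 'emu': sets bits 1 13 -> bits=011100000000011000
After insert 'bee': sets bits 0 3 14 -> bits=111100000000011000
After insert 'pig': sets bits 0 3 17 -> bits=111100000000011001
insert 'ram' would touch bits 9 11 12; currently bit9=0, bit11=0, bit12=0
Bits that are 0 among those (would change 0->1): 9 11 12

Answer: 9 11 12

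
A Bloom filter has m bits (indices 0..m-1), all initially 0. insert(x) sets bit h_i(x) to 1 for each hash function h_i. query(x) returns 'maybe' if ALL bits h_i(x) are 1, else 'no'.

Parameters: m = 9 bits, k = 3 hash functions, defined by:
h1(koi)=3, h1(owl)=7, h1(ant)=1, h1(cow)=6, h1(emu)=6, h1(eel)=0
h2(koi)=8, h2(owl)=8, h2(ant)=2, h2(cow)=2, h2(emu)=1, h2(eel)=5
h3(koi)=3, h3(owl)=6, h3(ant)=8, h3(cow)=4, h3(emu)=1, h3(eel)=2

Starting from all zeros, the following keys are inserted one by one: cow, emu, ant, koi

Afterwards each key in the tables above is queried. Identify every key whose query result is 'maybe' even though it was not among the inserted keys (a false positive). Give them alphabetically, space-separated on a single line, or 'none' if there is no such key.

Start: bits=000000000
After insert 'cow': sets bits 2 4 6 -> bits=001010100
After insert 'emu': sets bits 1 6 -> bits=011010100
After insert 'ant': sets bits 1 2 8 -> bits=011010101
After insert 'koi': sets bits 3 8 -> bits=011110101
Not inserted: eel owl — query each against bits=011110101:
query eel: checks bit0=0, bit2=1, bit5=0 (has a 0) -> no => not a false positive
query owl: checks bit6=1, bit7=0, bit8=1 (has a 0) -> no => not a false positive
False positives (alphabetical): none

Answer: none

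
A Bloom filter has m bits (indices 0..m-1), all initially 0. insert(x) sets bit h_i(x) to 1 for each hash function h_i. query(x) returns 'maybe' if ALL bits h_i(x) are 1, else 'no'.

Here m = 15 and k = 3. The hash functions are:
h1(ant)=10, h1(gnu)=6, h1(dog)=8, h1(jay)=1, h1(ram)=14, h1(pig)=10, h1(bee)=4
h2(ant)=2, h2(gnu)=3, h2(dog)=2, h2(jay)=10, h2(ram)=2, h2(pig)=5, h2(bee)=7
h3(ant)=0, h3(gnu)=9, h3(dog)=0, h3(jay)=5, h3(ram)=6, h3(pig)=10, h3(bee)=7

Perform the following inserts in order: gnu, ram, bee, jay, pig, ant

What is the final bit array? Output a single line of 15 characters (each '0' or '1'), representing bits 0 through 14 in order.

Start: bits=000000000000000
After insert 'gnu': sets bits 3 6 9 -> bits=000100100100000
After insert 'ram': sets bits 2 6 14 -> bits=001100100100001
After insert 'bee': sets bits 4 7 -> bits=001110110100001
After insert 'jay': sets bits 1 5 10 -> bits=011111110110001
After insert 'pig': sets bits 5 10 -> bits=011111110110001
After insert 'ant': sets bits 0 2 10 -> bits=111111110110001

Answer: 111111110110001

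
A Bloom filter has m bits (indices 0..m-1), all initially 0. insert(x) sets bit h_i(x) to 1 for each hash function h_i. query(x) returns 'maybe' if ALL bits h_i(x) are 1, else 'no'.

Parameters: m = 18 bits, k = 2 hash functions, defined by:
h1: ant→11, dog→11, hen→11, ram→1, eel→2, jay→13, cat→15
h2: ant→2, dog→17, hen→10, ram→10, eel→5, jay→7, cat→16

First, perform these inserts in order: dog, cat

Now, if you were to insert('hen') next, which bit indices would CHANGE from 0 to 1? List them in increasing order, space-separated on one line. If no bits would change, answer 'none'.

Answer: 10

Derivation:
Start: bits=000000000000000000
After insert 'dog': sets bits 11 17 -> bits=000000000001000001
After insert 'cat': sets bits 15 16 -> bits=000000000001000111
insert 'hen' would touch bits 10 11; currently bit10=0, bit11=1
Bits that are 0 among those (would change 0->1): 10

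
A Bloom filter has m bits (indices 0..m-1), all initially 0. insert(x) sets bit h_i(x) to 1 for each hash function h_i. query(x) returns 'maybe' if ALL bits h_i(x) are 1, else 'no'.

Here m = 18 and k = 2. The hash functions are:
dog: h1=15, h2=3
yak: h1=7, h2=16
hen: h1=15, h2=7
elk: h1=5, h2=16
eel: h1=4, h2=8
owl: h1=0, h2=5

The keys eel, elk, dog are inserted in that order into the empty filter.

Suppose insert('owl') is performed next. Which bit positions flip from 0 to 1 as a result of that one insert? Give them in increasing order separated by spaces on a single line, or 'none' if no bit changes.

Start: bits=000000000000000000
After insert 'eel': sets bits 4 8 -> bits=000010001000000000
After insert 'elk': sets bits 5 16 -> bits=000011001000000010
After insert 'dog': sets bits 3 15 -> bits=000111001000000110
insert 'owl' would touch bits 0 5; currently bit0=0, bit5=1
Bits that are 0 among those (would change 0->1): 0

Answer: 0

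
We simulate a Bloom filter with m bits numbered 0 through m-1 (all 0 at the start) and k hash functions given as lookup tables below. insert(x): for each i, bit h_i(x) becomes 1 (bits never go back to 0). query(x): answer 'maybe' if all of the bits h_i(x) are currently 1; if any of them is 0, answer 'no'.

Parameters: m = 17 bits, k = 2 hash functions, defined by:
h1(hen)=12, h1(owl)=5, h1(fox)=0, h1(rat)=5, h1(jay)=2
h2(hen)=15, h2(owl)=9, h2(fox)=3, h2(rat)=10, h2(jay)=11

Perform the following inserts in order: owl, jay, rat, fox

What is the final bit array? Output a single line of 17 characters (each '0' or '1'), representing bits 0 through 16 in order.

Start: bits=00000000000000000
After insert 'owl': sets bits 5 9 -> bits=00000100010000000
After insert 'jay': sets bits 2 11 -> bits=00100100010100000
After insert 'rat': sets bits 5 10 -> bits=00100100011100000
After insert 'fox': sets bits 0 3 -> bits=10110100011100000

Answer: 10110100011100000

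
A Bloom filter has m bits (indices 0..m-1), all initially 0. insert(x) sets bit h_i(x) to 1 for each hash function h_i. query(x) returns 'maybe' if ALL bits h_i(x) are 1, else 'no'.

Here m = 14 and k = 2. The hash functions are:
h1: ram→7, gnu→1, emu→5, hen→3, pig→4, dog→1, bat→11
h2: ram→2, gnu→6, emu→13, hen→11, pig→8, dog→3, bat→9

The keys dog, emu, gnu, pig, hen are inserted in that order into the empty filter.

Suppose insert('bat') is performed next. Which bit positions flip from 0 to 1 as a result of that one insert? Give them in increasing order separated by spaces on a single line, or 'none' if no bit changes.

Answer: 9

Derivation:
Start: bits=00000000000000
After insert 'dog': sets bits 1 3 -> bits=01010000000000
After insert 'emu': sets bits 5 13 -> bits=01010100000001
After insert 'gnu': sets bits 1 6 -> bits=01010110000001
After insert 'pig': sets bits 4 8 -> bits=01011110100001
After insert 'hen': sets bits 3 11 -> bits=01011110100101
insert 'bat' would touch bits 9 11; currently bit9=0, bit11=1
Bits that are 0 among those (would change 0->1): 9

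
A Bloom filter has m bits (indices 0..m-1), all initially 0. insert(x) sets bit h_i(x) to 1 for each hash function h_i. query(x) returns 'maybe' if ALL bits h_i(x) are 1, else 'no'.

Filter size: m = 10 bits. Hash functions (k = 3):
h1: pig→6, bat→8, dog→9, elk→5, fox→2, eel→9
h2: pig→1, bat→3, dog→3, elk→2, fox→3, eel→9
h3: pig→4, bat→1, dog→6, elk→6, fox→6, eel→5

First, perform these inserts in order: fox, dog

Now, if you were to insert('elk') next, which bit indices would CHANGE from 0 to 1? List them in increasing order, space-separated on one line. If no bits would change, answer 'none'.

Answer: 5

Derivation:
Start: bits=0000000000
After insert 'fox': sets bits 2 3 6 -> bits=0011001000
After insert 'dog': sets bits 3 6 9 -> bits=0011001001
insert 'elk' would touch bits 2 5 6; currently bit2=1, bit5=0, bit6=1
Bits that are 0 among those (would change 0->1): 5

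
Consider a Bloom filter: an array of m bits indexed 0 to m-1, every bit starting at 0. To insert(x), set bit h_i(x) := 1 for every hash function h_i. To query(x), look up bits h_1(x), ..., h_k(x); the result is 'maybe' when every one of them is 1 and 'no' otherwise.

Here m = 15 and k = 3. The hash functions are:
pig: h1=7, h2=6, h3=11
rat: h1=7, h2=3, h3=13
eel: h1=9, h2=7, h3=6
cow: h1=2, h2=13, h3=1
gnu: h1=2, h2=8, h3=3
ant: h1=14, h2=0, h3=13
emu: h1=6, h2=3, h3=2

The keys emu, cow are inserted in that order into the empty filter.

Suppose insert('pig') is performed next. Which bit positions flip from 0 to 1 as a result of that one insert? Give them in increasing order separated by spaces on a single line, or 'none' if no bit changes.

Answer: 7 11

Derivation:
Start: bits=000000000000000
After insert 'emu': sets bits 2 3 6 -> bits=001100100000000
After insert 'cow': sets bits 1 2 13 -> bits=011100100000010
insert 'pig' would touch bits 6 7 11; currently bit6=1, bit7=0, bit11=0
Bits that are 0 among those (would change 0->1): 7 11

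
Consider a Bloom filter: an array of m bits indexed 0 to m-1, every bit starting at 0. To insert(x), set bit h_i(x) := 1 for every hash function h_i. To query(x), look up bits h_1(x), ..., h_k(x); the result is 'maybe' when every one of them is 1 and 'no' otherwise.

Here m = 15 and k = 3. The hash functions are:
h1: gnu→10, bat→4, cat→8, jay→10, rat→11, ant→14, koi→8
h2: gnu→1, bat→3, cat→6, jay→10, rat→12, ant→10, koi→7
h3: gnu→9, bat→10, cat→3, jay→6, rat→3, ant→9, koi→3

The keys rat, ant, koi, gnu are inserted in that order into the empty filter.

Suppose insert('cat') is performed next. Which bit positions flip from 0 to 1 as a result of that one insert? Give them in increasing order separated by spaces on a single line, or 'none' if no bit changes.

Answer: 6

Derivation:
Start: bits=000000000000000
After insert 'rat': sets bits 3 11 12 -> bits=000100000001100
After insert 'ant': sets bits 9 10 14 -> bits=000100000111101
After insert 'koi': sets bits 3 7 8 -> bits=000100011111101
After insert 'gnu': sets bits 1 9 10 -> bits=010100011111101
insert 'cat' would touch bits 3 6 8; currently bit3=1, bit6=0, bit8=1
Bits that are 0 among those (would change 0->1): 6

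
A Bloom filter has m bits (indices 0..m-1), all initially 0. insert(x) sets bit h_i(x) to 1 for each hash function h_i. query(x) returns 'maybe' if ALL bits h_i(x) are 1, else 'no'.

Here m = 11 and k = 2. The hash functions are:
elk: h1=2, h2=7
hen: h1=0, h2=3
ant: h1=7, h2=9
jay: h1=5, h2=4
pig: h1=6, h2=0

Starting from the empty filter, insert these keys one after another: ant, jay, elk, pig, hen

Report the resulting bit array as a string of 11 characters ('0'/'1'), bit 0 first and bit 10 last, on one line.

Answer: 10111111010

Derivation:
Start: bits=00000000000
After insert 'ant': sets bits 7 9 -> bits=00000001010
After insert 'jay': sets bits 4 5 -> bits=00001101010
After insert 'elk': sets bits 2 7 -> bits=00101101010
After insert 'pig': sets bits 0 6 -> bits=10101111010
After insert 'hen': sets bits 0 3 -> bits=10111111010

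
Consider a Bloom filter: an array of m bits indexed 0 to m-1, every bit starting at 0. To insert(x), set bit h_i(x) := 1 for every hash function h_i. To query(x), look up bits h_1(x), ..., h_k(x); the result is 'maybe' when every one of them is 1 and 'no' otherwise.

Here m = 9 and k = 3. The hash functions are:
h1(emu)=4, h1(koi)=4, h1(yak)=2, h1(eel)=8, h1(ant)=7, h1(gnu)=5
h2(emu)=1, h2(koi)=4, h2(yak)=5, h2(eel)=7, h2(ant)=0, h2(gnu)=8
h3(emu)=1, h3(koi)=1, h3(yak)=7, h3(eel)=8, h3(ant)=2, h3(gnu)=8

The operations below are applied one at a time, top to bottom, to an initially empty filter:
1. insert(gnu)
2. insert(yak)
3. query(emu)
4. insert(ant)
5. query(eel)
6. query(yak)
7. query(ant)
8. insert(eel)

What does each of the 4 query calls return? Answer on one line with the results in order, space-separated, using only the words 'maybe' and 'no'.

Answer: no maybe maybe maybe

Derivation:
Start: bits=000000000
Op 1: insert gnu -> sets bits 5 8 -> bits=000001001
Op 2: insert yak -> sets bits 2 5 7 -> bits=001001011
Op 3: query emu -> checks bit1=0, bit4=0 (has a 0) -> no
Op 4: insert ant -> sets bits 0 2 7 -> bits=101001011
Op 5: query eel -> checks bit7=1, bit8=1 (all 1) -> maybe
Op 6: query yak -> checks bit2=1, bit5=1, bit7=1 (all 1) -> maybe
Op 7: query ant -> checks bit0=1, bit2=1, bit7=1 (all 1) -> maybe
Op 8: insert eel -> sets bits 7 8 -> bits=101001011
Query results in order: no maybe maybe maybe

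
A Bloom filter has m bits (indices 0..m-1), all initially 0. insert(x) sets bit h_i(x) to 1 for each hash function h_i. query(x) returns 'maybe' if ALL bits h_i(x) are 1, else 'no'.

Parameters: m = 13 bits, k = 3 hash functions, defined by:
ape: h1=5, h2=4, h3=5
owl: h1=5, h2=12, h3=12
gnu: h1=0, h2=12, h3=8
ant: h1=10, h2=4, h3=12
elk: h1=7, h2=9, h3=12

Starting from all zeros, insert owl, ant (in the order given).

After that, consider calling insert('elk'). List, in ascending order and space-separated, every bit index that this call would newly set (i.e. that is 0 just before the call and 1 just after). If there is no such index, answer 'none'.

Start: bits=0000000000000
After insert 'owl': sets bits 5 12 -> bits=0000010000001
After insert 'ant': sets bits 4 10 12 -> bits=0000110000101
insert 'elk' would touch bits 7 9 12; currently bit7=0, bit9=0, bit12=1
Bits that are 0 among those (would change 0->1): 7 9

Answer: 7 9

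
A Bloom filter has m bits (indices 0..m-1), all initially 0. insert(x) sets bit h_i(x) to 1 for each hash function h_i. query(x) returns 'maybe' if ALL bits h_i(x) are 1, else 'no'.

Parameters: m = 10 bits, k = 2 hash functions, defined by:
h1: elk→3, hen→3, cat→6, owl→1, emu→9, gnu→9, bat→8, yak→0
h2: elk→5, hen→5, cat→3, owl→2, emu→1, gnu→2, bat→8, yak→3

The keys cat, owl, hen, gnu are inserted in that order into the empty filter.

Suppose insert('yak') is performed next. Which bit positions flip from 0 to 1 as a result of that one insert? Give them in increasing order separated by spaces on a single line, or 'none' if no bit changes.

Start: bits=0000000000
After insert 'cat': sets bits 3 6 -> bits=0001001000
After insert 'owl': sets bits 1 2 -> bits=0111001000
After insert 'hen': sets bits 3 5 -> bits=0111011000
After insert 'gnu': sets bits 2 9 -> bits=0111011001
insert 'yak' would touch bits 0 3; currently bit0=0, bit3=1
Bits that are 0 among those (would change 0->1): 0

Answer: 0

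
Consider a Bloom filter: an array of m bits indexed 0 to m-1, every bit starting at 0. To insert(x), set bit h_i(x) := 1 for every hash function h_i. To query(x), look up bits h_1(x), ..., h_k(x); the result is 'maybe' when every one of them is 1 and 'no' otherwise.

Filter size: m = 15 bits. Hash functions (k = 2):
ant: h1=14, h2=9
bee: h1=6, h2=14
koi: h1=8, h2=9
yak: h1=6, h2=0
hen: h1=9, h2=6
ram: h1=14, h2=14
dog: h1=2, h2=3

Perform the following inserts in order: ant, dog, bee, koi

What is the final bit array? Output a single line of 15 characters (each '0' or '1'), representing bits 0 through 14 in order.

Start: bits=000000000000000
After insert 'ant': sets bits 9 14 -> bits=000000000100001
After insert 'dog': sets bits 2 3 -> bits=001100000100001
After insert 'bee': sets bits 6 14 -> bits=001100100100001
After insert 'koi': sets bits 8 9 -> bits=001100101100001

Answer: 001100101100001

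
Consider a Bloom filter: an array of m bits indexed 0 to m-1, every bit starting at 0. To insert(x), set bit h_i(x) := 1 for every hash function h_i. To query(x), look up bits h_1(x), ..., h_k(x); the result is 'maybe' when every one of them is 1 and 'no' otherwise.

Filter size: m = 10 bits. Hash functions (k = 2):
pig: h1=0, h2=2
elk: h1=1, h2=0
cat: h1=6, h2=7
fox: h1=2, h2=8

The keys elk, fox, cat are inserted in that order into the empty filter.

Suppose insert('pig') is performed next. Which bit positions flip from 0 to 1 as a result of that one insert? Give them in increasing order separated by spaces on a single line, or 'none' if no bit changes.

Start: bits=0000000000
After insert 'elk': sets bits 0 1 -> bits=1100000000
After insert 'fox': sets bits 2 8 -> bits=1110000010
After insert 'cat': sets bits 6 7 -> bits=1110001110
insert 'pig' would touch bits 0 2; currently bit0=1, bit2=1
Bits that are 0 among those (would change 0->1): none

Answer: none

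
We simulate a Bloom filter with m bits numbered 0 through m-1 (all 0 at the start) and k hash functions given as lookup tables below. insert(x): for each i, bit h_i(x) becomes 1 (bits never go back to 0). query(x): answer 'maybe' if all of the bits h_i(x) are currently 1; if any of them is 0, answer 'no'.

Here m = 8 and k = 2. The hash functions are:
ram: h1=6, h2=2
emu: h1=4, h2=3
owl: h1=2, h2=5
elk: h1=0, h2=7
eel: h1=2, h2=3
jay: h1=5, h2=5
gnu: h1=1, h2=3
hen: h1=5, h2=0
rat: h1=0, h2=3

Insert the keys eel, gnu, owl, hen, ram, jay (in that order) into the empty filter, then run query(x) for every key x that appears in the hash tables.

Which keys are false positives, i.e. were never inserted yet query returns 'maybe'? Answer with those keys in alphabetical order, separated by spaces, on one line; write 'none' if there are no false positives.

Answer: rat

Derivation:
Start: bits=00000000
After insert 'eel': sets bits 2 3 -> bits=00110000
After insert 'gnu': sets bits 1 3 -> bits=01110000
After insert 'owl': sets bits 2 5 -> bits=01110100
After insert 'hen': sets bits 0 5 -> bits=11110100
After insert 'ram': sets bits 2 6 -> bits=11110110
After insert 'jay': sets bits 5 -> bits=11110110
Not inserted: elk emu rat — query each against bits=11110110:
query elk: checks bit0=1, bit7=0 (has a 0) -> no => not a false positive
query emu: checks bit3=1, bit4=0 (has a 0) -> no => not a false positive
query rat: checks bit0=1, bit3=1 (all 1) -> maybe => FALSE POSITIVE
False positives (alphabetical): rat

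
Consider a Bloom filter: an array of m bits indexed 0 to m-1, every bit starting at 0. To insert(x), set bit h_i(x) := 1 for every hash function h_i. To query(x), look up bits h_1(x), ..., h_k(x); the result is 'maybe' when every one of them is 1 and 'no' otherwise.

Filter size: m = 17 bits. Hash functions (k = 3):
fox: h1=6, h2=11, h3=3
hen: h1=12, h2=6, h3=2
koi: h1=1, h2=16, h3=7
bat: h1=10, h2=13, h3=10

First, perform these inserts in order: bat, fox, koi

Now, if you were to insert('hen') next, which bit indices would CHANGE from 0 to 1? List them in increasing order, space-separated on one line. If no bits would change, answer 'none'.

Answer: 2 12

Derivation:
Start: bits=00000000000000000
After insert 'bat': sets bits 10 13 -> bits=00000000001001000
After insert 'fox': sets bits 3 6 11 -> bits=00010010001101000
After insert 'koi': sets bits 1 7 16 -> bits=01010011001101001
insert 'hen' would touch bits 2 6 12; currently bit2=0, bit6=1, bit12=0
Bits that are 0 among those (would change 0->1): 2 12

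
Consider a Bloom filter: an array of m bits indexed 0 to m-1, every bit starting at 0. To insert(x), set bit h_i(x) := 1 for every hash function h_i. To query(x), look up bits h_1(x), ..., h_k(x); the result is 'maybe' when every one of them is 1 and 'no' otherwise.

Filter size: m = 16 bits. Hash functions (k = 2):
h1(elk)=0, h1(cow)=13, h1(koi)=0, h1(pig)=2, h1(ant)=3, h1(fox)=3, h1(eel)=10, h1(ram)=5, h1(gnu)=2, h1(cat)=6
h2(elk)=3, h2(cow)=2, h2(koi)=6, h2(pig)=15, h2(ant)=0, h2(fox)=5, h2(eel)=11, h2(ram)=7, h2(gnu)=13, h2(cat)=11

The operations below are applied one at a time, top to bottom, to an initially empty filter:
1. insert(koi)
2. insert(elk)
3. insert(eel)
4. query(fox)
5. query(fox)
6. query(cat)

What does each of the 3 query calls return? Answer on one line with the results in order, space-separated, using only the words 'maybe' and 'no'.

Start: bits=0000000000000000
Op 1: insert koi -> sets bits 0 6 -> bits=1000001000000000
Op 2: insert elk -> sets bits 0 3 -> bits=1001001000000000
Op 3: insert eel -> sets bits 10 11 -> bits=1001001000110000
Op 4: query fox -> checks bit3=1, bit5=0 (has a 0) -> no
Op 5: query fox -> checks bit3=1, bit5=0 (has a 0) -> no
Op 6: query cat -> checks bit6=1, bit11=1 (all 1) -> maybe
Query results in order: no no maybe

Answer: no no maybe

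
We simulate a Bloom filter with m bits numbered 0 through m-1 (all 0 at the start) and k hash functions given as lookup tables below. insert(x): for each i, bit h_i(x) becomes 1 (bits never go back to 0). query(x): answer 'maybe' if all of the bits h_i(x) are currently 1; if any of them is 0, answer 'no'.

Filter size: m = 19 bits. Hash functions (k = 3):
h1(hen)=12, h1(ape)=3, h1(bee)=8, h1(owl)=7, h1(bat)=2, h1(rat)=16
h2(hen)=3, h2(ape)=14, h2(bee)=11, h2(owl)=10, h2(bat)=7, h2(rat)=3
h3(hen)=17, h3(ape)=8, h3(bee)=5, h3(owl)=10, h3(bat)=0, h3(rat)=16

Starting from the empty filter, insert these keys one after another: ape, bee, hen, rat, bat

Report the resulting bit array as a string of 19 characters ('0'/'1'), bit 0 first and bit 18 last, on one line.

Start: bits=0000000000000000000
After insert 'ape': sets bits 3 8 14 -> bits=0001000010000010000
After insert 'bee': sets bits 5 8 11 -> bits=0001010010010010000
After insert 'hen': sets bits 3 12 17 -> bits=0001010010011010010
After insert 'rat': sets bits 3 16 -> bits=0001010010011010110
After insert 'bat': sets bits 0 2 7 -> bits=1011010110011010110

Answer: 1011010110011010110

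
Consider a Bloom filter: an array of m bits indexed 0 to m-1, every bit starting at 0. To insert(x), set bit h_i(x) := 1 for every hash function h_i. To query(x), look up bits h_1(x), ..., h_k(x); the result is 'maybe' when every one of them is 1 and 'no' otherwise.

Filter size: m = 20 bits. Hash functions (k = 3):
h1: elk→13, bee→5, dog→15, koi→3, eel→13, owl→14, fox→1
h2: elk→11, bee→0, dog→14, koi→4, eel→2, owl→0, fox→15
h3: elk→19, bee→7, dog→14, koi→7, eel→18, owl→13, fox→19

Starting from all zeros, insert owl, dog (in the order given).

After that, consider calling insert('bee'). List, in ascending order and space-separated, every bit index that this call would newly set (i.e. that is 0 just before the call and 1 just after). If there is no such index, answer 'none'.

Start: bits=00000000000000000000
After insert 'owl': sets bits 0 13 14 -> bits=10000000000001100000
After insert 'dog': sets bits 14 15 -> bits=10000000000001110000
insert 'bee' would touch bits 0 5 7; currently bit0=1, bit5=0, bit7=0
Bits that are 0 among those (would change 0->1): 5 7

Answer: 5 7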